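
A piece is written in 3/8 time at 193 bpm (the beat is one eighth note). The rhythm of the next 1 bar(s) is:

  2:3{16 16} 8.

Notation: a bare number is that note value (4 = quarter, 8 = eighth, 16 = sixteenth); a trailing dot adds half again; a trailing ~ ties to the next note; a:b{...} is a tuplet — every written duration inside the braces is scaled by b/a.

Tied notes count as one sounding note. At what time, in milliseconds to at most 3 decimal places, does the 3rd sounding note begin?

1. 0.0ms @ 0 + 233.161ms (3/4)
2. 233.161ms @ 3/4 + 233.161ms (3/4)
3. 466.321ms @ 3/2 + 466.321ms (3/2)

note 3 onset = 3/2b = 466.321ms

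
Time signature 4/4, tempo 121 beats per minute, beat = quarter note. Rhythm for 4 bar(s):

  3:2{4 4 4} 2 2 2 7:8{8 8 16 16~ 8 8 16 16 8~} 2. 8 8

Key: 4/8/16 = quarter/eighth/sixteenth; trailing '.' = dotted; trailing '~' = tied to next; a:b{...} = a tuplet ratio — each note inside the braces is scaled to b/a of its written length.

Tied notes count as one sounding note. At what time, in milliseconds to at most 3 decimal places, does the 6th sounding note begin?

1. 0.0ms @ 0 + 330.579ms (2/3)
2. 330.579ms @ 2/3 + 330.579ms (2/3)
3. 661.157ms @ 4/3 + 330.579ms (2/3)
4. 991.736ms @ 2 + 991.736ms (2)
5. 1983.471ms @ 4 + 991.736ms (2)
6. 2975.207ms @ 6 + 991.736ms (2)
7. 3966.942ms @ 8 + 283.353ms (4/7)
8. 4250.295ms @ 60/7 + 283.353ms (4/7)
9. 4533.648ms @ 64/7 + 141.677ms (2/7)
10. 4675.325ms @ 66/7 + 425.03ms (6/7)
11. 5100.354ms @ 72/7 + 283.353ms (4/7)
12. 5383.707ms @ 76/7 + 141.677ms (2/7)
13. 5525.384ms @ 78/7 + 141.677ms (2/7)
14. 5667.06ms @ 80/7 + 1770.956ms (25/7)
15. 7438.017ms @ 15 + 247.934ms (1/2)
16. 7685.95ms @ 31/2 + 247.934ms (1/2)

note 6 onset = 6b = 2975.207ms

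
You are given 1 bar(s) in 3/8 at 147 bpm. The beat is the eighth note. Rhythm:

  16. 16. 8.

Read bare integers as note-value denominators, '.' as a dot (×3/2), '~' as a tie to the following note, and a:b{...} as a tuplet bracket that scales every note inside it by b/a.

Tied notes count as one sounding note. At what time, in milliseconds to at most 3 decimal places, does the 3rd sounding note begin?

note 3 onset = 3/2b = 612.245ms

1. 0.0ms @ 0 + 306.122ms (3/4)
2. 306.122ms @ 3/4 + 306.122ms (3/4)
3. 612.245ms @ 3/2 + 612.245ms (3/2)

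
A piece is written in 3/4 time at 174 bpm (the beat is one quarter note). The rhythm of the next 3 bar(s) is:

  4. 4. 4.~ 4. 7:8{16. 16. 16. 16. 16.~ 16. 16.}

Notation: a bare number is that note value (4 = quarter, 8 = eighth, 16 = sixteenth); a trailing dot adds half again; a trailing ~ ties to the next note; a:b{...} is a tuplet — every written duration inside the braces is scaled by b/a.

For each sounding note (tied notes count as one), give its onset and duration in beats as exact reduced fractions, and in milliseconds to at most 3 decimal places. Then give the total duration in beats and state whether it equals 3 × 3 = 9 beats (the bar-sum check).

1) 0.0ms=0b +517.241ms=3/2b
2) 517.241ms=3/2b +517.241ms=3/2b
3) 1034.483ms=3b +1034.483ms=3b
4) 2068.966ms=6b +147.783ms=3/7b
5) 2216.749ms=45/7b +147.783ms=3/7b
6) 2364.532ms=48/7b +147.783ms=3/7b
7) 2512.315ms=51/7b +147.783ms=3/7b
8) 2660.099ms=54/7b +295.567ms=6/7b
9) 2955.665ms=60/7b +147.783ms=3/7b
Σ=9b of 9 (174bpm 3/4) — PASS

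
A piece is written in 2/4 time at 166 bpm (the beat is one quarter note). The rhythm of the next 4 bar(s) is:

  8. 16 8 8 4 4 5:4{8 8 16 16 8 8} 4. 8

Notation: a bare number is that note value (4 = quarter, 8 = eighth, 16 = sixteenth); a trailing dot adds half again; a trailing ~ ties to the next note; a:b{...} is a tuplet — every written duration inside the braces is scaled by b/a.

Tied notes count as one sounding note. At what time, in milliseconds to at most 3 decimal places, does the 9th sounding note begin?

1. 0.0ms @ 0 + 271.084ms (3/4)
2. 271.084ms @ 3/4 + 90.361ms (1/4)
3. 361.446ms @ 1 + 180.723ms (1/2)
4. 542.169ms @ 3/2 + 180.723ms (1/2)
5. 722.892ms @ 2 + 361.446ms (1)
6. 1084.337ms @ 3 + 361.446ms (1)
7. 1445.783ms @ 4 + 144.578ms (2/5)
8. 1590.361ms @ 22/5 + 144.578ms (2/5)
9. 1734.94ms @ 24/5 + 72.289ms (1/5)
10. 1807.229ms @ 5 + 72.289ms (1/5)
11. 1879.518ms @ 26/5 + 144.578ms (2/5)
12. 2024.096ms @ 28/5 + 144.578ms (2/5)
13. 2168.675ms @ 6 + 542.169ms (3/2)
14. 2710.843ms @ 15/2 + 180.723ms (1/2)

note 9 onset = 24/5b = 1734.94ms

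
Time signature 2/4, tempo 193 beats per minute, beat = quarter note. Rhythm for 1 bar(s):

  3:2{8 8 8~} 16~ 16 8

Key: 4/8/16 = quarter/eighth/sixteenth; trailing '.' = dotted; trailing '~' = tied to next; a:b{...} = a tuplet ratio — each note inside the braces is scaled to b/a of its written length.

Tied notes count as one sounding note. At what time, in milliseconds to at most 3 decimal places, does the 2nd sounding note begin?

note 2 onset = 1/3b = 103.627ms

1. 0.0ms @ 0 + 103.627ms (1/3)
2. 103.627ms @ 1/3 + 103.627ms (1/3)
3. 207.254ms @ 2/3 + 259.067ms (5/6)
4. 466.321ms @ 3/2 + 155.44ms (1/2)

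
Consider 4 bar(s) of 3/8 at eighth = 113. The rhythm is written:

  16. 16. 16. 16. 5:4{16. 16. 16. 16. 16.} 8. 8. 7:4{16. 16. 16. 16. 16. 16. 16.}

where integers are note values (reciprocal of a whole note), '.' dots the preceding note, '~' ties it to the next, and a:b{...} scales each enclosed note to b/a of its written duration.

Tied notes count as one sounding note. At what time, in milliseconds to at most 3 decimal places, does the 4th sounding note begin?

note 4 onset = 9/4b = 1194.69ms

1. 0.0ms @ 0 + 398.23ms (3/4)
2. 398.23ms @ 3/4 + 398.23ms (3/4)
3. 796.46ms @ 3/2 + 398.23ms (3/4)
4. 1194.69ms @ 9/4 + 398.23ms (3/4)
5. 1592.92ms @ 3 + 318.584ms (3/5)
6. 1911.504ms @ 18/5 + 318.584ms (3/5)
7. 2230.088ms @ 21/5 + 318.584ms (3/5)
8. 2548.673ms @ 24/5 + 318.584ms (3/5)
9. 2867.257ms @ 27/5 + 318.584ms (3/5)
10. 3185.841ms @ 6 + 796.46ms (3/2)
11. 3982.301ms @ 15/2 + 796.46ms (3/2)
12. 4778.761ms @ 9 + 227.56ms (3/7)
13. 5006.321ms @ 66/7 + 227.56ms (3/7)
14. 5233.881ms @ 69/7 + 227.56ms (3/7)
15. 5461.441ms @ 72/7 + 227.56ms (3/7)
16. 5689.001ms @ 75/7 + 227.56ms (3/7)
17. 5916.561ms @ 78/7 + 227.56ms (3/7)
18. 6144.121ms @ 81/7 + 227.56ms (3/7)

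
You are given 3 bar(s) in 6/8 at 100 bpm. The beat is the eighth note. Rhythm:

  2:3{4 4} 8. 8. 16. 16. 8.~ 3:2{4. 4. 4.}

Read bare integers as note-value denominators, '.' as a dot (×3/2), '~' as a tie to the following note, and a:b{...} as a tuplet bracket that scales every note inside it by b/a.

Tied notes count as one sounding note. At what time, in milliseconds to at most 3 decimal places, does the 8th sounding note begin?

note 8 onset = 14b = 8400.0ms

1. 0.0ms @ 0 + 1800.0ms (3)
2. 1800.0ms @ 3 + 1800.0ms (3)
3. 3600.0ms @ 6 + 900.0ms (3/2)
4. 4500.0ms @ 15/2 + 900.0ms (3/2)
5. 5400.0ms @ 9 + 450.0ms (3/4)
6. 5850.0ms @ 39/4 + 450.0ms (3/4)
7. 6300.0ms @ 21/2 + 2100.0ms (7/2)
8. 8400.0ms @ 14 + 1200.0ms (2)
9. 9600.0ms @ 16 + 1200.0ms (2)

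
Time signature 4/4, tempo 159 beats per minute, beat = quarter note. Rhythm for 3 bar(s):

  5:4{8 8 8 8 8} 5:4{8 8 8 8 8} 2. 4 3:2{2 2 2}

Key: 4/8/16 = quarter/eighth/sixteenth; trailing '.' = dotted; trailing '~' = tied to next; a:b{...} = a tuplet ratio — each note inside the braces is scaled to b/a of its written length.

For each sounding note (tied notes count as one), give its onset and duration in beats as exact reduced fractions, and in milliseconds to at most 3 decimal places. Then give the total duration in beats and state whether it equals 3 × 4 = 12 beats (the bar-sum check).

1) 0.0ms=0b +150.943ms=2/5b
2) 150.943ms=2/5b +150.943ms=2/5b
3) 301.887ms=4/5b +150.943ms=2/5b
4) 452.83ms=6/5b +150.943ms=2/5b
5) 603.774ms=8/5b +150.943ms=2/5b
6) 754.717ms=2b +150.943ms=2/5b
7) 905.66ms=12/5b +150.943ms=2/5b
8) 1056.604ms=14/5b +150.943ms=2/5b
9) 1207.547ms=16/5b +150.943ms=2/5b
10) 1358.491ms=18/5b +150.943ms=2/5b
11) 1509.434ms=4b +1132.075ms=3b
12) 2641.509ms=7b +377.358ms=1b
13) 3018.868ms=8b +503.145ms=4/3b
14) 3522.013ms=28/3b +503.145ms=4/3b
15) 4025.157ms=32/3b +503.145ms=4/3b
Σ=12b of 12 (159bpm 4/4) — PASS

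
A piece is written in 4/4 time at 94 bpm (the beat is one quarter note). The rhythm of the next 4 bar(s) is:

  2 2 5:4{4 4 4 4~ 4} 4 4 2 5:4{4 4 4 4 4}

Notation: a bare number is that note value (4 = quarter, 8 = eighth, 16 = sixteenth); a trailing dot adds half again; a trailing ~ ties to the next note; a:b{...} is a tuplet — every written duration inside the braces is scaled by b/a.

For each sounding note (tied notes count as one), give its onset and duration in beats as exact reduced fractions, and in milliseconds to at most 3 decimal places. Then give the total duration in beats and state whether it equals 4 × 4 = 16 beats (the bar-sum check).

1) 0.0ms=0b +1276.596ms=2b
2) 1276.596ms=2b +1276.596ms=2b
3) 2553.191ms=4b +510.638ms=4/5b
4) 3063.83ms=24/5b +510.638ms=4/5b
5) 3574.468ms=28/5b +510.638ms=4/5b
6) 4085.106ms=32/5b +1021.277ms=8/5b
7) 5106.383ms=8b +638.298ms=1b
8) 5744.681ms=9b +638.298ms=1b
9) 6382.979ms=10b +1276.596ms=2b
10) 7659.574ms=12b +510.638ms=4/5b
11) 8170.213ms=64/5b +510.638ms=4/5b
12) 8680.851ms=68/5b +510.638ms=4/5b
13) 9191.489ms=72/5b +510.638ms=4/5b
14) 9702.128ms=76/5b +510.638ms=4/5b
Σ=16b of 16 (94bpm 4/4) — PASS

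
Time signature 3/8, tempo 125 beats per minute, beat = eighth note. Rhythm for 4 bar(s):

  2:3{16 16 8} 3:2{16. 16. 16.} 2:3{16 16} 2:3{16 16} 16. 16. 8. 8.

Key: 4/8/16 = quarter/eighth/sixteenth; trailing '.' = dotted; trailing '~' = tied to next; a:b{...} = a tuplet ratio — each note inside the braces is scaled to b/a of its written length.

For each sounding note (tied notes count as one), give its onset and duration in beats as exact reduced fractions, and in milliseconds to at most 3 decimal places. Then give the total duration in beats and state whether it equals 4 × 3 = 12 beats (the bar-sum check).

1) 0.0ms=0b +360.0ms=3/4b
2) 360.0ms=3/4b +360.0ms=3/4b
3) 720.0ms=3/2b +720.0ms=3/2b
4) 1440.0ms=3b +240.0ms=1/2b
5) 1680.0ms=7/2b +240.0ms=1/2b
6) 1920.0ms=4b +240.0ms=1/2b
7) 2160.0ms=9/2b +360.0ms=3/4b
8) 2520.0ms=21/4b +360.0ms=3/4b
9) 2880.0ms=6b +360.0ms=3/4b
10) 3240.0ms=27/4b +360.0ms=3/4b
11) 3600.0ms=15/2b +360.0ms=3/4b
12) 3960.0ms=33/4b +360.0ms=3/4b
13) 4320.0ms=9b +720.0ms=3/2b
14) 5040.0ms=21/2b +720.0ms=3/2b
Σ=12b of 12 (125bpm 3/8) — PASS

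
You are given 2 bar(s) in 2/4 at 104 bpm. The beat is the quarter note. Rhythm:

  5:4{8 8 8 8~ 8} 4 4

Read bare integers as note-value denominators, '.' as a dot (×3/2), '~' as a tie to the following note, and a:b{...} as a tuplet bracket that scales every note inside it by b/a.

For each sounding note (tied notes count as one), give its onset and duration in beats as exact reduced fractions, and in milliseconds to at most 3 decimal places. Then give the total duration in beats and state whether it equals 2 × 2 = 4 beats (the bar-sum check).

1) 0.0ms=0b +230.769ms=2/5b
2) 230.769ms=2/5b +230.769ms=2/5b
3) 461.538ms=4/5b +230.769ms=2/5b
4) 692.308ms=6/5b +461.538ms=4/5b
5) 1153.846ms=2b +576.923ms=1b
6) 1730.769ms=3b +576.923ms=1b
Σ=4b of 4 (104bpm 2/4) — PASS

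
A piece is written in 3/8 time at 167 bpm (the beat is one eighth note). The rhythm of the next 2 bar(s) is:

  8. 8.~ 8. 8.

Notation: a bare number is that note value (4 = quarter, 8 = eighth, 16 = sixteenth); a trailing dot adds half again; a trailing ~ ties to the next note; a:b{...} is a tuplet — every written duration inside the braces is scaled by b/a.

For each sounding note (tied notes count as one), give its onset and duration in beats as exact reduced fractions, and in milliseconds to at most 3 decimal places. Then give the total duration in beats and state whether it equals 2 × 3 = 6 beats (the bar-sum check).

1) 0.0ms=0b +538.922ms=3/2b
2) 538.922ms=3/2b +1077.844ms=3b
3) 1616.766ms=9/2b +538.922ms=3/2b
Σ=6b of 6 (167bpm 3/8) — PASS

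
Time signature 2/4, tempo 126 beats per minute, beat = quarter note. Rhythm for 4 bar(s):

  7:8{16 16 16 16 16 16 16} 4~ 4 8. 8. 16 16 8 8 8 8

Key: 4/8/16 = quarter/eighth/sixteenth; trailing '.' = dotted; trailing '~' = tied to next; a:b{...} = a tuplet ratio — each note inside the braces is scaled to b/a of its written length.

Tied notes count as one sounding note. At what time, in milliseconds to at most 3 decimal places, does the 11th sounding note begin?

1. 0.0ms @ 0 + 136.054ms (2/7)
2. 136.054ms @ 2/7 + 136.054ms (2/7)
3. 272.109ms @ 4/7 + 136.054ms (2/7)
4. 408.163ms @ 6/7 + 136.054ms (2/7)
5. 544.218ms @ 8/7 + 136.054ms (2/7)
6. 680.272ms @ 10/7 + 136.054ms (2/7)
7. 816.327ms @ 12/7 + 136.054ms (2/7)
8. 952.381ms @ 2 + 952.381ms (2)
9. 1904.762ms @ 4 + 357.143ms (3/4)
10. 2261.905ms @ 19/4 + 357.143ms (3/4)
11. 2619.048ms @ 11/2 + 119.048ms (1/4)
12. 2738.095ms @ 23/4 + 119.048ms (1/4)
13. 2857.143ms @ 6 + 238.095ms (1/2)
14. 3095.238ms @ 13/2 + 238.095ms (1/2)
15. 3333.333ms @ 7 + 238.095ms (1/2)
16. 3571.429ms @ 15/2 + 238.095ms (1/2)

note 11 onset = 11/2b = 2619.048ms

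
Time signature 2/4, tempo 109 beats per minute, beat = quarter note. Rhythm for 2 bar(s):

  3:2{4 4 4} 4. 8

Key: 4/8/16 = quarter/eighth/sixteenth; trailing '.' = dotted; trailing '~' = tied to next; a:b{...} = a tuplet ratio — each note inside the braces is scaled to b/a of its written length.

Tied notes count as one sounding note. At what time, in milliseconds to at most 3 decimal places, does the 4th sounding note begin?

note 4 onset = 2b = 1100.917ms

1. 0.0ms @ 0 + 366.972ms (2/3)
2. 366.972ms @ 2/3 + 366.972ms (2/3)
3. 733.945ms @ 4/3 + 366.972ms (2/3)
4. 1100.917ms @ 2 + 825.688ms (3/2)
5. 1926.606ms @ 7/2 + 275.229ms (1/2)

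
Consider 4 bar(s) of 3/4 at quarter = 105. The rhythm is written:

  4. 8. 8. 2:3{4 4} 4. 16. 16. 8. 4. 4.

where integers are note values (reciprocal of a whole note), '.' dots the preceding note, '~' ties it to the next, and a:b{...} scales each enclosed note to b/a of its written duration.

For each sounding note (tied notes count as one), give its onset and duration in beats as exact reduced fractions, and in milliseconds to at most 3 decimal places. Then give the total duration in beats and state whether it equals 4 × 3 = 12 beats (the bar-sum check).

1) 0.0ms=0b +857.143ms=3/2b
2) 857.143ms=3/2b +428.571ms=3/4b
3) 1285.714ms=9/4b +428.571ms=3/4b
4) 1714.286ms=3b +857.143ms=3/2b
5) 2571.429ms=9/2b +857.143ms=3/2b
6) 3428.571ms=6b +857.143ms=3/2b
7) 4285.714ms=15/2b +214.286ms=3/8b
8) 4500.0ms=63/8b +214.286ms=3/8b
9) 4714.286ms=33/4b +428.571ms=3/4b
10) 5142.857ms=9b +857.143ms=3/2b
11) 6000.0ms=21/2b +857.143ms=3/2b
Σ=12b of 12 (105bpm 3/4) — PASS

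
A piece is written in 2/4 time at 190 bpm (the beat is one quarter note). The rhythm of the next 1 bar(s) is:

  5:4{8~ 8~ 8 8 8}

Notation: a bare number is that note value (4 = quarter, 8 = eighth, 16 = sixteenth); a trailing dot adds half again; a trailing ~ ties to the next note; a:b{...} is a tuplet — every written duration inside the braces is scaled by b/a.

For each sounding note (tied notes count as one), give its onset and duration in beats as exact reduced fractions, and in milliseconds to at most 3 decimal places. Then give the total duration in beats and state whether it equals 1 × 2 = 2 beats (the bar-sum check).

1) 0.0ms=0b +378.947ms=6/5b
2) 378.947ms=6/5b +126.316ms=2/5b
3) 505.263ms=8/5b +126.316ms=2/5b
Σ=2b of 2 (190bpm 2/4) — PASS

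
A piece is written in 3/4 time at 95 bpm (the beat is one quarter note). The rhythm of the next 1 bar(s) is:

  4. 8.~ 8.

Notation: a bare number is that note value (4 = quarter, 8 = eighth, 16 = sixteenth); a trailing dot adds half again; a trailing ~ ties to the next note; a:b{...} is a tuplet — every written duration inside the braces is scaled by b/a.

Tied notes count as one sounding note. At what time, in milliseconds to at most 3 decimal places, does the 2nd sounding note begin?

note 2 onset = 3/2b = 947.368ms

1. 0.0ms @ 0 + 947.368ms (3/2)
2. 947.368ms @ 3/2 + 947.368ms (3/2)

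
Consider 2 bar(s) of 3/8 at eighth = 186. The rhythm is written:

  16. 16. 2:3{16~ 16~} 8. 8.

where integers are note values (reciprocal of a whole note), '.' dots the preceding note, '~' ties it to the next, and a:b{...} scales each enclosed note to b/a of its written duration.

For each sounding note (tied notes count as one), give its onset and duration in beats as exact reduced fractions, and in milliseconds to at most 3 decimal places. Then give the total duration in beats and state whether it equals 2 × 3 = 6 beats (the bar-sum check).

1) 0.0ms=0b +241.935ms=3/4b
2) 241.935ms=3/4b +241.935ms=3/4b
3) 483.871ms=3/2b +967.742ms=3b
4) 1451.613ms=9/2b +483.871ms=3/2b
Σ=6b of 6 (186bpm 3/8) — PASS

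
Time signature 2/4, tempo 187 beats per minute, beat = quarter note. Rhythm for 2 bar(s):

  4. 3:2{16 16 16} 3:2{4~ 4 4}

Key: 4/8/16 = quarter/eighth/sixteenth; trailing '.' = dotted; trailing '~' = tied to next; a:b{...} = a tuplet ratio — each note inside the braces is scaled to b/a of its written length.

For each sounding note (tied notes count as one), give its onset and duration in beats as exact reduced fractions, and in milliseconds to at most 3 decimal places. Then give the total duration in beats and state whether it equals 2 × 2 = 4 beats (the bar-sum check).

1) 0.0ms=0b +481.283ms=3/2b
2) 481.283ms=3/2b +53.476ms=1/6b
3) 534.759ms=5/3b +53.476ms=1/6b
4) 588.235ms=11/6b +53.476ms=1/6b
5) 641.711ms=2b +427.807ms=4/3b
6) 1069.519ms=10/3b +213.904ms=2/3b
Σ=4b of 4 (187bpm 2/4) — PASS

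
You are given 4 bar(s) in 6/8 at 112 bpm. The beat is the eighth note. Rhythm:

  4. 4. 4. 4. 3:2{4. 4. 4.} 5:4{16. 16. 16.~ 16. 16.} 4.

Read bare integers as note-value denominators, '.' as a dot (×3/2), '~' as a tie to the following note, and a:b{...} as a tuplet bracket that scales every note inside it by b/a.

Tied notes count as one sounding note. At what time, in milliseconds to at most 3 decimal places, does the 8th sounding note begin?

1. 0.0ms @ 0 + 1607.143ms (3)
2. 1607.143ms @ 3 + 1607.143ms (3)
3. 3214.286ms @ 6 + 1607.143ms (3)
4. 4821.429ms @ 9 + 1607.143ms (3)
5. 6428.571ms @ 12 + 1071.429ms (2)
6. 7500.0ms @ 14 + 1071.429ms (2)
7. 8571.429ms @ 16 + 1071.429ms (2)
8. 9642.857ms @ 18 + 321.429ms (3/5)
9. 9964.286ms @ 93/5 + 321.429ms (3/5)
10. 10285.714ms @ 96/5 + 642.857ms (6/5)
11. 10928.571ms @ 102/5 + 321.429ms (3/5)
12. 11250.0ms @ 21 + 1607.143ms (3)

note 8 onset = 18b = 9642.857ms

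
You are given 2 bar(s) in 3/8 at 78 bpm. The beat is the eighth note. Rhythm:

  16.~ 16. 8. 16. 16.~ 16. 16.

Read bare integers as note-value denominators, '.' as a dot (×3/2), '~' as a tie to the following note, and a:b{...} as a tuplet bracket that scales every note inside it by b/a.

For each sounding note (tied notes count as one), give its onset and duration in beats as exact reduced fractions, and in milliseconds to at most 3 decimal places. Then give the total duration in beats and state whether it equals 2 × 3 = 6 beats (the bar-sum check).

1) 0.0ms=0b +1153.846ms=3/2b
2) 1153.846ms=3/2b +1153.846ms=3/2b
3) 2307.692ms=3b +576.923ms=3/4b
4) 2884.615ms=15/4b +1153.846ms=3/2b
5) 4038.462ms=21/4b +576.923ms=3/4b
Σ=6b of 6 (78bpm 3/8) — PASS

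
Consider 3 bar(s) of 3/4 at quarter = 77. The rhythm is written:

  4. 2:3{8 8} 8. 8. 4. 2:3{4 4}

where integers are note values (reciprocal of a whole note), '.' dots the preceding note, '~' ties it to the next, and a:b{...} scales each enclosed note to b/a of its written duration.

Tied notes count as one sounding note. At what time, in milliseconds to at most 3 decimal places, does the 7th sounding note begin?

note 7 onset = 6b = 4675.325ms

1. 0.0ms @ 0 + 1168.831ms (3/2)
2. 1168.831ms @ 3/2 + 584.416ms (3/4)
3. 1753.247ms @ 9/4 + 584.416ms (3/4)
4. 2337.662ms @ 3 + 584.416ms (3/4)
5. 2922.078ms @ 15/4 + 584.416ms (3/4)
6. 3506.494ms @ 9/2 + 1168.831ms (3/2)
7. 4675.325ms @ 6 + 1168.831ms (3/2)
8. 5844.156ms @ 15/2 + 1168.831ms (3/2)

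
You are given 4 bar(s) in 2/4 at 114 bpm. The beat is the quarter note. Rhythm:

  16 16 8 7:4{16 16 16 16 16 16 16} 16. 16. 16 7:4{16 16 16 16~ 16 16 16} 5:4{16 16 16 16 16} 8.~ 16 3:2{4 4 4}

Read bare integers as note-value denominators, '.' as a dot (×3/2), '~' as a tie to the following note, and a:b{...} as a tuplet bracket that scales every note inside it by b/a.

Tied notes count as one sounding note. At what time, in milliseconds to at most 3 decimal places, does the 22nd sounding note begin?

1. 0.0ms @ 0 + 131.579ms (1/4)
2. 131.579ms @ 1/4 + 131.579ms (1/4)
3. 263.158ms @ 1/2 + 263.158ms (1/2)
4. 526.316ms @ 1 + 75.188ms (1/7)
5. 601.504ms @ 8/7 + 75.188ms (1/7)
6. 676.692ms @ 9/7 + 75.188ms (1/7)
7. 751.88ms @ 10/7 + 75.188ms (1/7)
8. 827.068ms @ 11/7 + 75.188ms (1/7)
9. 902.256ms @ 12/7 + 75.188ms (1/7)
10. 977.444ms @ 13/7 + 75.188ms (1/7)
11. 1052.632ms @ 2 + 197.368ms (3/8)
12. 1250.0ms @ 19/8 + 197.368ms (3/8)
13. 1447.368ms @ 11/4 + 131.579ms (1/4)
14. 1578.947ms @ 3 + 75.188ms (1/7)
15. 1654.135ms @ 22/7 + 75.188ms (1/7)
16. 1729.323ms @ 23/7 + 75.188ms (1/7)
17. 1804.511ms @ 24/7 + 150.376ms (2/7)
18. 1954.887ms @ 26/7 + 75.188ms (1/7)
19. 2030.075ms @ 27/7 + 75.188ms (1/7)
20. 2105.263ms @ 4 + 105.263ms (1/5)
21. 2210.526ms @ 21/5 + 105.263ms (1/5)
22. 2315.789ms @ 22/5 + 105.263ms (1/5)
23. 2421.053ms @ 23/5 + 105.263ms (1/5)
24. 2526.316ms @ 24/5 + 105.263ms (1/5)
25. 2631.579ms @ 5 + 526.316ms (1)
26. 3157.895ms @ 6 + 350.877ms (2/3)
27. 3508.772ms @ 20/3 + 350.877ms (2/3)
28. 3859.649ms @ 22/3 + 350.877ms (2/3)

note 22 onset = 22/5b = 2315.789ms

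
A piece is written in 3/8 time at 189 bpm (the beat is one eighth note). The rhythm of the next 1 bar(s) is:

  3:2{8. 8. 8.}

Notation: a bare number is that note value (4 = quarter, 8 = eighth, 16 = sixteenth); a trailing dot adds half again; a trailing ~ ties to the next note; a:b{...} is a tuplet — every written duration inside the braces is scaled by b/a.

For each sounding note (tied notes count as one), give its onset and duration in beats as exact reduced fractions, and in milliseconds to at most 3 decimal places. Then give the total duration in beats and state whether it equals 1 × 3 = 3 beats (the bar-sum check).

1) 0.0ms=0b +317.46ms=1b
2) 317.46ms=1b +317.46ms=1b
3) 634.921ms=2b +317.46ms=1b
Σ=3b of 3 (189bpm 3/8) — PASS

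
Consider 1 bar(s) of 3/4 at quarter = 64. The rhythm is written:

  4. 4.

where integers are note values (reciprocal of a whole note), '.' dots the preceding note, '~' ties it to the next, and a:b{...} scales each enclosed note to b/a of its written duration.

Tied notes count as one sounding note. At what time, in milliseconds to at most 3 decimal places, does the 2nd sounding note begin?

note 2 onset = 3/2b = 1406.25ms

1. 0.0ms @ 0 + 1406.25ms (3/2)
2. 1406.25ms @ 3/2 + 1406.25ms (3/2)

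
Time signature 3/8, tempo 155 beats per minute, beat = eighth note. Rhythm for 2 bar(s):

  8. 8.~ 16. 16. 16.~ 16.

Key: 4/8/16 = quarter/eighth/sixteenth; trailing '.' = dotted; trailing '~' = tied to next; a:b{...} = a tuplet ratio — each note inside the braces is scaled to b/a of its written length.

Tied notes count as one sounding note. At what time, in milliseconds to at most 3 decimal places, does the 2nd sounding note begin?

1. 0.0ms @ 0 + 580.645ms (3/2)
2. 580.645ms @ 3/2 + 870.968ms (9/4)
3. 1451.613ms @ 15/4 + 290.323ms (3/4)
4. 1741.935ms @ 9/2 + 580.645ms (3/2)

note 2 onset = 3/2b = 580.645ms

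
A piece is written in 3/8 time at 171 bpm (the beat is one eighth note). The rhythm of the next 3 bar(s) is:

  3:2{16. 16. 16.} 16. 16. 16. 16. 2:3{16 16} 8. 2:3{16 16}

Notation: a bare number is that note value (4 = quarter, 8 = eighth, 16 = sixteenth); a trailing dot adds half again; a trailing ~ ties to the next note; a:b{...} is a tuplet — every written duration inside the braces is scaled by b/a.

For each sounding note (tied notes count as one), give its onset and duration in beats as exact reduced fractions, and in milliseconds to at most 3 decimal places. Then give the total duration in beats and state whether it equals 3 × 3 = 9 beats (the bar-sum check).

1) 0.0ms=0b +175.439ms=1/2b
2) 175.439ms=1/2b +175.439ms=1/2b
3) 350.877ms=1b +175.439ms=1/2b
4) 526.316ms=3/2b +263.158ms=3/4b
5) 789.474ms=9/4b +263.158ms=3/4b
6) 1052.632ms=3b +263.158ms=3/4b
7) 1315.789ms=15/4b +263.158ms=3/4b
8) 1578.947ms=9/2b +263.158ms=3/4b
9) 1842.105ms=21/4b +263.158ms=3/4b
10) 2105.263ms=6b +526.316ms=3/2b
11) 2631.579ms=15/2b +263.158ms=3/4b
12) 2894.737ms=33/4b +263.158ms=3/4b
Σ=9b of 9 (171bpm 3/8) — PASS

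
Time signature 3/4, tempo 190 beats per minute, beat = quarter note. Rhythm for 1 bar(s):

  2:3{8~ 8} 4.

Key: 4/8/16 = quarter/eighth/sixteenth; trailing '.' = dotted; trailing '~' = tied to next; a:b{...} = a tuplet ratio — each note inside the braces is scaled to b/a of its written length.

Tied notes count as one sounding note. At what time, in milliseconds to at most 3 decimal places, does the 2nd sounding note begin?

note 2 onset = 3/2b = 473.684ms

1. 0.0ms @ 0 + 473.684ms (3/2)
2. 473.684ms @ 3/2 + 473.684ms (3/2)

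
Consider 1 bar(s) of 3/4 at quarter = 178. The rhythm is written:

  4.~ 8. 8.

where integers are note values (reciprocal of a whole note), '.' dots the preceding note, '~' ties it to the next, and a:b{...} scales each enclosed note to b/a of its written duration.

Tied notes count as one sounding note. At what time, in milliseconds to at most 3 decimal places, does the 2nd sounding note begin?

note 2 onset = 9/4b = 758.427ms

1. 0.0ms @ 0 + 758.427ms (9/4)
2. 758.427ms @ 9/4 + 252.809ms (3/4)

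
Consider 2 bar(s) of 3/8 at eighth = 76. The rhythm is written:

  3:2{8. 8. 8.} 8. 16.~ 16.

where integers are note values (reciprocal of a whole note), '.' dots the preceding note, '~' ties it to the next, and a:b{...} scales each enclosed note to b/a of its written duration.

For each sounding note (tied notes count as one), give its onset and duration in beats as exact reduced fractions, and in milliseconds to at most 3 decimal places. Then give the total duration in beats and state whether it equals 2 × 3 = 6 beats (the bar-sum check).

1) 0.0ms=0b +789.474ms=1b
2) 789.474ms=1b +789.474ms=1b
3) 1578.947ms=2b +789.474ms=1b
4) 2368.421ms=3b +1184.211ms=3/2b
5) 3552.632ms=9/2b +1184.211ms=3/2b
Σ=6b of 6 (76bpm 3/8) — PASS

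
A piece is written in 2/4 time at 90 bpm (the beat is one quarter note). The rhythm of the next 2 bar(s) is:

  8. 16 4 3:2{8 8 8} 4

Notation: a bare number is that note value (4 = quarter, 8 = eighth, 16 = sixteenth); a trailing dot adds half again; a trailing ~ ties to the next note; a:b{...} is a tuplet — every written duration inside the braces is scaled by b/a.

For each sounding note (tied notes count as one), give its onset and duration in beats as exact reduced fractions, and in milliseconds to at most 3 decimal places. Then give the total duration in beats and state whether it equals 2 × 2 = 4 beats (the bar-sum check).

1) 0.0ms=0b +500.0ms=3/4b
2) 500.0ms=3/4b +166.667ms=1/4b
3) 666.667ms=1b +666.667ms=1b
4) 1333.333ms=2b +222.222ms=1/3b
5) 1555.556ms=7/3b +222.222ms=1/3b
6) 1777.778ms=8/3b +222.222ms=1/3b
7) 2000.0ms=3b +666.667ms=1b
Σ=4b of 4 (90bpm 2/4) — PASS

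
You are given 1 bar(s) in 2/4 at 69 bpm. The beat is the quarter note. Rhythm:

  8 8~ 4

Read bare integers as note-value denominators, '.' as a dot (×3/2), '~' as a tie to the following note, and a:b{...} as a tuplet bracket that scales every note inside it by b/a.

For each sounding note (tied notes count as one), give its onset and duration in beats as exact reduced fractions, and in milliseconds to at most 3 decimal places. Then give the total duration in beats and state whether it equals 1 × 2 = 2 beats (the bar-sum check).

1) 0.0ms=0b +434.783ms=1/2b
2) 434.783ms=1/2b +1304.348ms=3/2b
Σ=2b of 2 (69bpm 2/4) — PASS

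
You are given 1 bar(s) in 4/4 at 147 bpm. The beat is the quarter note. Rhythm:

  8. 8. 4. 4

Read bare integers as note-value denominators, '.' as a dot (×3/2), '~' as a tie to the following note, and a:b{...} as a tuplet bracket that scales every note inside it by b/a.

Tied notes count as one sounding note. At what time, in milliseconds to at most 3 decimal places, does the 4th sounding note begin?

note 4 onset = 3b = 1224.49ms

1. 0.0ms @ 0 + 306.122ms (3/4)
2. 306.122ms @ 3/4 + 306.122ms (3/4)
3. 612.245ms @ 3/2 + 612.245ms (3/2)
4. 1224.49ms @ 3 + 408.163ms (1)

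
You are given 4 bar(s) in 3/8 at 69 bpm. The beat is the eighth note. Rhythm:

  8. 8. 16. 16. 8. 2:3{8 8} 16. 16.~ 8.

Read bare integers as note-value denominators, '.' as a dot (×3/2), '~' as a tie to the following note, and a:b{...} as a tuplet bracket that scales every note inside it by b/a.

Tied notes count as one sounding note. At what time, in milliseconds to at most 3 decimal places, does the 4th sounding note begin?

1. 0.0ms @ 0 + 1304.348ms (3/2)
2. 1304.348ms @ 3/2 + 1304.348ms (3/2)
3. 2608.696ms @ 3 + 652.174ms (3/4)
4. 3260.87ms @ 15/4 + 652.174ms (3/4)
5. 3913.043ms @ 9/2 + 1304.348ms (3/2)
6. 5217.391ms @ 6 + 1304.348ms (3/2)
7. 6521.739ms @ 15/2 + 1304.348ms (3/2)
8. 7826.087ms @ 9 + 652.174ms (3/4)
9. 8478.261ms @ 39/4 + 1956.522ms (9/4)

note 4 onset = 15/4b = 3260.87ms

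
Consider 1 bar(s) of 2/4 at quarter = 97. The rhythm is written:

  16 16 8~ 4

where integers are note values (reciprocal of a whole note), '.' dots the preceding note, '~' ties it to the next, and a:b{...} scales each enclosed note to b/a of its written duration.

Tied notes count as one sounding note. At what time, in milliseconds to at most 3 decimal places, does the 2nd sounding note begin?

1. 0.0ms @ 0 + 154.639ms (1/4)
2. 154.639ms @ 1/4 + 154.639ms (1/4)
3. 309.278ms @ 1/2 + 927.835ms (3/2)

note 2 onset = 1/4b = 154.639ms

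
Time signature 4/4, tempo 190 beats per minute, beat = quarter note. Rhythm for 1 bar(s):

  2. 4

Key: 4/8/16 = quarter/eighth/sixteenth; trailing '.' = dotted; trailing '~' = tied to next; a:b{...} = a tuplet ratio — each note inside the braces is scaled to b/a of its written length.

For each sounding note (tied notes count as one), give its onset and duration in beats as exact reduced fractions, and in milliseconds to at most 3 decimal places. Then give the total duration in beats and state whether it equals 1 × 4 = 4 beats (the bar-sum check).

1) 0.0ms=0b +947.368ms=3b
2) 947.368ms=3b +315.789ms=1b
Σ=4b of 4 (190bpm 4/4) — PASS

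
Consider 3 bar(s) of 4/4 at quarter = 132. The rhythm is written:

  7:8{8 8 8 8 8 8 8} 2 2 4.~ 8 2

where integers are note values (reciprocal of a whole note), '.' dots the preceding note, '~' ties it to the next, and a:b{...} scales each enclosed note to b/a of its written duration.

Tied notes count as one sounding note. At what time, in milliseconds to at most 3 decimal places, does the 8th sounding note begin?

note 8 onset = 4b = 1818.182ms

1. 0.0ms @ 0 + 259.74ms (4/7)
2. 259.74ms @ 4/7 + 259.74ms (4/7)
3. 519.481ms @ 8/7 + 259.74ms (4/7)
4. 779.221ms @ 12/7 + 259.74ms (4/7)
5. 1038.961ms @ 16/7 + 259.74ms (4/7)
6. 1298.701ms @ 20/7 + 259.74ms (4/7)
7. 1558.442ms @ 24/7 + 259.74ms (4/7)
8. 1818.182ms @ 4 + 909.091ms (2)
9. 2727.273ms @ 6 + 909.091ms (2)
10. 3636.364ms @ 8 + 909.091ms (2)
11. 4545.455ms @ 10 + 909.091ms (2)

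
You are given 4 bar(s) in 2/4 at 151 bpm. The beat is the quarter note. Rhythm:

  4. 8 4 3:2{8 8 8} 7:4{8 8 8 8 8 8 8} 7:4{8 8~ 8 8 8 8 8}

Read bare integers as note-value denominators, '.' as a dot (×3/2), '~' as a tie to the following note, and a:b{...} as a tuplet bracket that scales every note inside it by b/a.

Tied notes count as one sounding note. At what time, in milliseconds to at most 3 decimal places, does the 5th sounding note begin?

note 5 onset = 10/3b = 1324.503ms

1. 0.0ms @ 0 + 596.026ms (3/2)
2. 596.026ms @ 3/2 + 198.675ms (1/2)
3. 794.702ms @ 2 + 397.351ms (1)
4. 1192.053ms @ 3 + 132.45ms (1/3)
5. 1324.503ms @ 10/3 + 132.45ms (1/3)
6. 1456.954ms @ 11/3 + 132.45ms (1/3)
7. 1589.404ms @ 4 + 113.529ms (2/7)
8. 1702.933ms @ 30/7 + 113.529ms (2/7)
9. 1816.462ms @ 32/7 + 113.529ms (2/7)
10. 1929.991ms @ 34/7 + 113.529ms (2/7)
11. 2043.519ms @ 36/7 + 113.529ms (2/7)
12. 2157.048ms @ 38/7 + 113.529ms (2/7)
13. 2270.577ms @ 40/7 + 113.529ms (2/7)
14. 2384.106ms @ 6 + 113.529ms (2/7)
15. 2497.635ms @ 44/7 + 227.058ms (4/7)
16. 2724.693ms @ 48/7 + 113.529ms (2/7)
17. 2838.221ms @ 50/7 + 113.529ms (2/7)
18. 2951.75ms @ 52/7 + 113.529ms (2/7)
19. 3065.279ms @ 54/7 + 113.529ms (2/7)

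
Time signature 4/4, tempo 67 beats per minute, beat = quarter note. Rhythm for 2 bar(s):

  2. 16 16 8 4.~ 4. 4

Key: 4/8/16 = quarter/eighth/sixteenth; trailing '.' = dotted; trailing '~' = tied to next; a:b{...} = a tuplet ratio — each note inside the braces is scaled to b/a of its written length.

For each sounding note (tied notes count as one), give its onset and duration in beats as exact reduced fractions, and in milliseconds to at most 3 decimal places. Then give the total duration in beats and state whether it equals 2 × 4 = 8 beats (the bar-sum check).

1) 0.0ms=0b +2686.567ms=3b
2) 2686.567ms=3b +223.881ms=1/4b
3) 2910.448ms=13/4b +223.881ms=1/4b
4) 3134.328ms=7/2b +447.761ms=1/2b
5) 3582.09ms=4b +2686.567ms=3b
6) 6268.657ms=7b +895.522ms=1b
Σ=8b of 8 (67bpm 4/4) — PASS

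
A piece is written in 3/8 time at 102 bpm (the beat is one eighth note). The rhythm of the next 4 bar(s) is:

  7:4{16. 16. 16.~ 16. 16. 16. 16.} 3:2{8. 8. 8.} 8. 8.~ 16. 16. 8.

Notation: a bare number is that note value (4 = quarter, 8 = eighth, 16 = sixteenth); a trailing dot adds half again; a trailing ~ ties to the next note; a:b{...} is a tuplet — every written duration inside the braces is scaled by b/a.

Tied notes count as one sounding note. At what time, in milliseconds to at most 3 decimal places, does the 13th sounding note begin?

1. 0.0ms @ 0 + 252.101ms (3/7)
2. 252.101ms @ 3/7 + 252.101ms (3/7)
3. 504.202ms @ 6/7 + 504.202ms (6/7)
4. 1008.403ms @ 12/7 + 252.101ms (3/7)
5. 1260.504ms @ 15/7 + 252.101ms (3/7)
6. 1512.605ms @ 18/7 + 252.101ms (3/7)
7. 1764.706ms @ 3 + 588.235ms (1)
8. 2352.941ms @ 4 + 588.235ms (1)
9. 2941.176ms @ 5 + 588.235ms (1)
10. 3529.412ms @ 6 + 882.353ms (3/2)
11. 4411.765ms @ 15/2 + 1323.529ms (9/4)
12. 5735.294ms @ 39/4 + 441.176ms (3/4)
13. 6176.471ms @ 21/2 + 882.353ms (3/2)

note 13 onset = 21/2b = 6176.471ms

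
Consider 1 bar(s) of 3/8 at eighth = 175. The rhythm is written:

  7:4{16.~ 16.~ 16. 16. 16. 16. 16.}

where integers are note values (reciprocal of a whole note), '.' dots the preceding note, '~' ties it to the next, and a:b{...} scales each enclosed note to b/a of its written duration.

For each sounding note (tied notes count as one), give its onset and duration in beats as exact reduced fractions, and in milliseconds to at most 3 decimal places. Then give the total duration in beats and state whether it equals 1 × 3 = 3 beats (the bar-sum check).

1) 0.0ms=0b +440.816ms=9/7b
2) 440.816ms=9/7b +146.939ms=3/7b
3) 587.755ms=12/7b +146.939ms=3/7b
4) 734.694ms=15/7b +146.939ms=3/7b
5) 881.633ms=18/7b +146.939ms=3/7b
Σ=3b of 3 (175bpm 3/8) — PASS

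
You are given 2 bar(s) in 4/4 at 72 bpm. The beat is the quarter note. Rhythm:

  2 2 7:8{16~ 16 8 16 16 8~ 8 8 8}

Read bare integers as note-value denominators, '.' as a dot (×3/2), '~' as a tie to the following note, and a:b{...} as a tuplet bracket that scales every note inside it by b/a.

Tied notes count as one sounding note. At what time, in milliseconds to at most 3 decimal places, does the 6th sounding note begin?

note 6 onset = 38/7b = 4523.81ms

1. 0.0ms @ 0 + 1666.667ms (2)
2. 1666.667ms @ 2 + 1666.667ms (2)
3. 3333.333ms @ 4 + 476.19ms (4/7)
4. 3809.524ms @ 32/7 + 476.19ms (4/7)
5. 4285.714ms @ 36/7 + 238.095ms (2/7)
6. 4523.81ms @ 38/7 + 238.095ms (2/7)
7. 4761.905ms @ 40/7 + 952.381ms (8/7)
8. 5714.286ms @ 48/7 + 476.19ms (4/7)
9. 6190.476ms @ 52/7 + 476.19ms (4/7)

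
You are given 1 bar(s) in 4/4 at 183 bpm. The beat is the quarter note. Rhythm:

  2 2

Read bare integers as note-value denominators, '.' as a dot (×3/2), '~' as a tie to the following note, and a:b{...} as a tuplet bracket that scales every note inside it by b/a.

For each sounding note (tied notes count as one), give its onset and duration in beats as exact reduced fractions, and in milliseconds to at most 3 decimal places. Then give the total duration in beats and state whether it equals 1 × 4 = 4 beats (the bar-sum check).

1) 0.0ms=0b +655.738ms=2b
2) 655.738ms=2b +655.738ms=2b
Σ=4b of 4 (183bpm 4/4) — PASS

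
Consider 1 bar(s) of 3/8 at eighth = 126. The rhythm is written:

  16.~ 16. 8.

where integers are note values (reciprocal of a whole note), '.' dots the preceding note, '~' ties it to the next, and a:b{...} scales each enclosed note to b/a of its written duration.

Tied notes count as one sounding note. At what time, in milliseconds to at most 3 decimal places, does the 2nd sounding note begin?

note 2 onset = 3/2b = 714.286ms

1. 0.0ms @ 0 + 714.286ms (3/2)
2. 714.286ms @ 3/2 + 714.286ms (3/2)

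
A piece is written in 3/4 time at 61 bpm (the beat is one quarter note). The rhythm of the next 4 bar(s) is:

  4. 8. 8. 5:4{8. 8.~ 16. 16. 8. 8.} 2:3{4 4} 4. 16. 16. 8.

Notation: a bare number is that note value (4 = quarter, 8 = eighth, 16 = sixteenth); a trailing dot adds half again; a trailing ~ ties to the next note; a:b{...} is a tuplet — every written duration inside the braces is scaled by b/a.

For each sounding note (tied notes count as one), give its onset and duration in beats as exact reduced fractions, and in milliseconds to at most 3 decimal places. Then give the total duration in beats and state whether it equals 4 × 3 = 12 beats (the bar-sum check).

1) 0.0ms=0b +1475.41ms=3/2b
2) 1475.41ms=3/2b +737.705ms=3/4b
3) 2213.115ms=9/4b +737.705ms=3/4b
4) 2950.82ms=3b +590.164ms=3/5b
5) 3540.984ms=18/5b +885.246ms=9/10b
6) 4426.23ms=9/2b +295.082ms=3/10b
7) 4721.311ms=24/5b +590.164ms=3/5b
8) 5311.475ms=27/5b +590.164ms=3/5b
9) 5901.639ms=6b +1475.41ms=3/2b
10) 7377.049ms=15/2b +1475.41ms=3/2b
11) 8852.459ms=9b +1475.41ms=3/2b
12) 10327.869ms=21/2b +368.852ms=3/8b
13) 10696.721ms=87/8b +368.852ms=3/8b
14) 11065.574ms=45/4b +737.705ms=3/4b
Σ=12b of 12 (61bpm 3/4) — PASS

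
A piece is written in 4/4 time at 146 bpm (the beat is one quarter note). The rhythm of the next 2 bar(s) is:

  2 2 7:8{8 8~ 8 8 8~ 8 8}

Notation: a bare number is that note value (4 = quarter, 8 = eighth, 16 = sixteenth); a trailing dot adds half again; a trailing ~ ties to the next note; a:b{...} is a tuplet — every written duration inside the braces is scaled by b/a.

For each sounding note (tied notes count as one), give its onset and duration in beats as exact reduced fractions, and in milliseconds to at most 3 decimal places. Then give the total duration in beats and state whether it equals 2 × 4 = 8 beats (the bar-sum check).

1) 0.0ms=0b +821.918ms=2b
2) 821.918ms=2b +821.918ms=2b
3) 1643.836ms=4b +234.834ms=4/7b
4) 1878.669ms=32/7b +469.667ms=8/7b
5) 2348.337ms=40/7b +234.834ms=4/7b
6) 2583.17ms=44/7b +469.667ms=8/7b
7) 3052.838ms=52/7b +234.834ms=4/7b
Σ=8b of 8 (146bpm 4/4) — PASS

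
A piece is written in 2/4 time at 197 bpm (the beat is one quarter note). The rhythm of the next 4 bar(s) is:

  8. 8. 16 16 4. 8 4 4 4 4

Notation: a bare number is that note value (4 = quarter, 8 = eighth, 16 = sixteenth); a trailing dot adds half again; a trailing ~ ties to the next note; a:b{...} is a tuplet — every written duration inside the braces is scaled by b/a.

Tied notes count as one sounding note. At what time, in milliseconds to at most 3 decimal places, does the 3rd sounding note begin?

note 3 onset = 3/2b = 456.853ms

1. 0.0ms @ 0 + 228.426ms (3/4)
2. 228.426ms @ 3/4 + 228.426ms (3/4)
3. 456.853ms @ 3/2 + 76.142ms (1/4)
4. 532.995ms @ 7/4 + 76.142ms (1/4)
5. 609.137ms @ 2 + 456.853ms (3/2)
6. 1065.99ms @ 7/2 + 152.284ms (1/2)
7. 1218.274ms @ 4 + 304.569ms (1)
8. 1522.843ms @ 5 + 304.569ms (1)
9. 1827.411ms @ 6 + 304.569ms (1)
10. 2131.98ms @ 7 + 304.569ms (1)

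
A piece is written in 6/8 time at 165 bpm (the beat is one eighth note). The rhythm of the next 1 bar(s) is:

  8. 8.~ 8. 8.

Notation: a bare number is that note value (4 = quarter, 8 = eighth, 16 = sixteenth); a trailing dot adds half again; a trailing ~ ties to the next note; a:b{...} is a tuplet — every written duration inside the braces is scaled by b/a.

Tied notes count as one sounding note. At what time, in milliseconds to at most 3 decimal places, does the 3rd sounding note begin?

1. 0.0ms @ 0 + 545.455ms (3/2)
2. 545.455ms @ 3/2 + 1090.909ms (3)
3. 1636.364ms @ 9/2 + 545.455ms (3/2)

note 3 onset = 9/2b = 1636.364ms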